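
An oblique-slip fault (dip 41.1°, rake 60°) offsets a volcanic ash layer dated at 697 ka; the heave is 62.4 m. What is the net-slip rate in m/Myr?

137 m/Myr

dip-slip = heave / cos(dip) = 62.4 / cos(41.1°) = 82.81 m
net slip = dip-slip / sin(rake) = 82.81 / sin(60°) = 95.62 m
rate = 95.62 m / 697 ka = 0.000137 m/yr = 137 m/Myr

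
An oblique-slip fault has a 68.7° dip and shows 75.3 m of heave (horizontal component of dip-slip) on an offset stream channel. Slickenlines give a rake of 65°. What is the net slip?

229 m

dip-slip = heave / cos(dip) = 75.3 / cos(68.7°) = 207.3 m
net slip = dip-slip / sin(rake) = 207.3 / sin(65°) = 229 m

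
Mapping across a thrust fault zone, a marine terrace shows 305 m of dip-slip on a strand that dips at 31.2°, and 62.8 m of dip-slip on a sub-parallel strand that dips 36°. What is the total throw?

195 m

throw_A = 305 × sin(31.2°) = 158 m
throw_B = 62.8 × sin(36°) = 36.91 m
total = 158 + 36.91 = 195 m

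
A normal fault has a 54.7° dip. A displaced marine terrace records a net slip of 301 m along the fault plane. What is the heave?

heave = dip-slip × cos(dip) = 301 m × cos(54.7°) = 174 m

174 m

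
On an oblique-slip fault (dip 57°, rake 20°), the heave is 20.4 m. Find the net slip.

dip-slip = heave / cos(dip) = 20.4 / cos(57°) = 37.46 m
net slip = dip-slip / sin(rake) = 37.46 / sin(20°) = 110 m

110 m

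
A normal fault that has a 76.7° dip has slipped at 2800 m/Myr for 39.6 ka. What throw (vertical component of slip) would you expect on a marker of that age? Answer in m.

108 m

dip-slip = rate × time = 2800 m/Myr × 39.6 ka = 110.9 m
throw = dip-slip × sin(dip) = 110.9 × sin(76.7°) = 108 m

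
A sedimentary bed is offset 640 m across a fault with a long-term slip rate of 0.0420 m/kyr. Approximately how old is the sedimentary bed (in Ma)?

age = offset / rate = 640 m / (0.0420 m/kyr) = 1.52e+07 yr = 15.2 Ma

15.2 Ma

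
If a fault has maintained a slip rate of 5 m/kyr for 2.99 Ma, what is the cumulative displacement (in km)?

14.9 km

slip = rate × time = 5 m/kyr × 2.99 Ma = 15000 m = 14.9 km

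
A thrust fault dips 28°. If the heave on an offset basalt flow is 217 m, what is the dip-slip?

dip-slip = heave / cos(dip) = 217 / cos(28°) = 246 m

246 m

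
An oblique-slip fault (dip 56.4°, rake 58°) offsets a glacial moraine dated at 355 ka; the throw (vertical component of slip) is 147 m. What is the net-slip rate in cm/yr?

dip-slip = throw / sin(dip) = 147 / sin(56.4°) = 176.5 m
net slip = dip-slip / sin(rake) = 176.5 / sin(58°) = 208.1 m
rate = 208.1 m / 355 ka = 0.000586 m/yr = 0.0586 cm/yr

0.0586 cm/yr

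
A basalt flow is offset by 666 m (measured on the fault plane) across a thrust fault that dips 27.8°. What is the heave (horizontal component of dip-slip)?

589 m

heave = dip-slip × cos(dip) = 666 m × cos(27.8°) = 589 m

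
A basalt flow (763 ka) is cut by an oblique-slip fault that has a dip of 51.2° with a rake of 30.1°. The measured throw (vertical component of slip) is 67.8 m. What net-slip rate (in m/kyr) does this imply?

0.227 m/kyr

dip-slip = throw / sin(dip) = 67.8 / sin(51.2°) = 87 m
net slip = dip-slip / sin(rake) = 87 / sin(30.1°) = 173.5 m
rate = 173.5 m / 763 ka = 0.000227 m/yr = 0.227 m/kyr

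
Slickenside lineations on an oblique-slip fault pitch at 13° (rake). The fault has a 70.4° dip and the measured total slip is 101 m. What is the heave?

dip-slip = net slip × sin(rake) = 101 m × sin(13°) = 22.72 m
heave = dip-slip × cos(dip) = 22.72 × cos(70.4°) = 7.62 m

7.62 m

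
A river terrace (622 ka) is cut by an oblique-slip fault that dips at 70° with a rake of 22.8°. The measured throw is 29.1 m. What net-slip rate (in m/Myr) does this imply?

128 m/Myr

dip-slip = throw / sin(dip) = 29.1 / sin(70°) = 30.97 m
net slip = dip-slip / sin(rake) = 30.97 / sin(22.8°) = 79.91 m
rate = 79.91 m / 622 ka = 0.000128 m/yr = 128 m/Myr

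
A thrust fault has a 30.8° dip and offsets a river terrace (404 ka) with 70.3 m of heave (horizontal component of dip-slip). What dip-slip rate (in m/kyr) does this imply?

dip-slip = heave / cos(dip) = 70.3 m / cos(30.8°) = 81.84 m
rate = 81.84 m / 404 ka = 0.000203 m/yr = 0.203 m/kyr

0.203 m/kyr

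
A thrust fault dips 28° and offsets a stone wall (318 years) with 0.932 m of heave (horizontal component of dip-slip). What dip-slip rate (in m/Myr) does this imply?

3320 m/Myr

dip-slip = heave / cos(dip) = 0.932 m / cos(28°) = 1.056 m
rate = 1.056 m / 318 years = 0.00332 m/yr = 3320 m/Myr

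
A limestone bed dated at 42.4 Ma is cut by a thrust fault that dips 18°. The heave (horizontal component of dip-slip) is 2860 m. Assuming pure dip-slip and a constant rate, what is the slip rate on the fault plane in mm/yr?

dip-slip = heave / cos(dip) = 2860 m / cos(18°) = 3007 m
rate = 3007 m / 42.4 Ma = 0.0000709 m/yr = 0.0709 mm/yr

0.0709 mm/yr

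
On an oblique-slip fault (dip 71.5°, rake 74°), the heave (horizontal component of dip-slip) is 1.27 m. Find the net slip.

dip-slip = heave / cos(dip) = 1.27 / cos(71.5°) = 4.002 m
net slip = dip-slip / sin(rake) = 4.002 / sin(74°) = 4.16 m

4.16 m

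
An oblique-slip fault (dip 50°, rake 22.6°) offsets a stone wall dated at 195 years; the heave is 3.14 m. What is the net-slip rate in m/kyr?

65.2 m/kyr

dip-slip = heave / cos(dip) = 3.14 / cos(50°) = 4.885 m
net slip = dip-slip / sin(rake) = 4.885 / sin(22.6°) = 12.71 m
rate = 12.71 m / 195 years = 0.0652 m/yr = 65.2 m/kyr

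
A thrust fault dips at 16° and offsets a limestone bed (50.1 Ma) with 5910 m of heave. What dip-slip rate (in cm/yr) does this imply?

dip-slip = heave / cos(dip) = 5910 m / cos(16°) = 6148 m
rate = 6148 m / 50.1 Ma = 0.000123 m/yr = 0.0123 cm/yr

0.0123 cm/yr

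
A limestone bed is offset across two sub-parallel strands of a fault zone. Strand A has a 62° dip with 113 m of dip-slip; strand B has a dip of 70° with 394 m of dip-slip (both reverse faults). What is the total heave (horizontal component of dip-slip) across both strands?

heave_A = 113 × cos(62°) = 53.05 m
heave_B = 394 × cos(70°) = 134.8 m
total = 53.05 + 134.8 = 188 m

188 m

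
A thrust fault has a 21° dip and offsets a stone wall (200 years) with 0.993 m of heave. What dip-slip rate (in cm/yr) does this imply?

dip-slip = heave / cos(dip) = 0.993 m / cos(21°) = 1.064 m
rate = 1.064 m / 200 years = 0.00532 m/yr = 0.532 cm/yr

0.532 cm/yr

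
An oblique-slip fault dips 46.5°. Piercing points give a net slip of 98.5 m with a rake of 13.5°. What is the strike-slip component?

95.8 m

strike-slip = net slip × cos(rake) = 98.5 m × cos(13.5°) = 95.8 m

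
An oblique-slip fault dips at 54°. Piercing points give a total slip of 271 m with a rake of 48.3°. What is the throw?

164 m

dip-slip = net slip × sin(rake) = 271 m × sin(48.3°) = 202.3 m
throw = dip-slip × sin(dip) = 202.3 × sin(54°) = 164 m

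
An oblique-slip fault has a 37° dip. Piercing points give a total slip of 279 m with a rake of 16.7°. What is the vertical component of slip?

dip-slip = net slip × sin(rake) = 279 m × sin(16.7°) = 80.17 m
throw = dip-slip × sin(dip) = 80.17 × sin(37°) = 48.2 m

48.2 m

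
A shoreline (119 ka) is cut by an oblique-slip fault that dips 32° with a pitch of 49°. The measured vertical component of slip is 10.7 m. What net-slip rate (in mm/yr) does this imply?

0.225 mm/yr

dip-slip = throw / sin(dip) = 10.7 / sin(32°) = 20.19 m
net slip = dip-slip / sin(rake) = 20.19 / sin(49°) = 26.75 m
rate = 26.75 m / 119 ka = 0.000225 m/yr = 0.225 mm/yr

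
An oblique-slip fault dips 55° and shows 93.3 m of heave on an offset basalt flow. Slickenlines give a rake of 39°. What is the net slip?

dip-slip = heave / cos(dip) = 93.3 / cos(55°) = 162.7 m
net slip = dip-slip / sin(rake) = 162.7 / sin(39°) = 258 m

258 m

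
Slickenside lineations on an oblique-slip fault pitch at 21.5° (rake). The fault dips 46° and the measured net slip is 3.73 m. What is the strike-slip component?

strike-slip = net slip × cos(rake) = 3.73 m × cos(21.5°) = 3.47 m

3.47 m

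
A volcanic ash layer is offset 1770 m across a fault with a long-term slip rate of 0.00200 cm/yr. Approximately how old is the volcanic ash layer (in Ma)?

age = offset / rate = 1770 m / (0.00200 cm/yr) = 8.85e+07 yr = 88.5 Ma

88.5 Ma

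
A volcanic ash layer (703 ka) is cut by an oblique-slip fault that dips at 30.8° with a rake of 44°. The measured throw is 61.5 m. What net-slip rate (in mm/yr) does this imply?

dip-slip = throw / sin(dip) = 61.5 / sin(30.8°) = 120.1 m
net slip = dip-slip / sin(rake) = 120.1 / sin(44°) = 172.9 m
rate = 172.9 m / 703 ka = 0.000246 m/yr = 0.246 mm/yr

0.246 mm/yr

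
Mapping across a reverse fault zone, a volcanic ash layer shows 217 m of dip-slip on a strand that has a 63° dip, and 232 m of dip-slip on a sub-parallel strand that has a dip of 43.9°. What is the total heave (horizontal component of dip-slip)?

heave_A = 217 × cos(63°) = 98.52 m
heave_B = 232 × cos(43.9°) = 167.2 m
total = 98.52 + 167.2 = 266 m

266 m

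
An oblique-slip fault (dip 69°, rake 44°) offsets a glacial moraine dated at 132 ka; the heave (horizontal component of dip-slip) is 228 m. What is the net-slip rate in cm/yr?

0.694 cm/yr

dip-slip = heave / cos(dip) = 228 / cos(69°) = 636.2 m
net slip = dip-slip / sin(rake) = 636.2 / sin(44°) = 915.9 m
rate = 915.9 m / 132 ka = 0.00694 m/yr = 0.694 cm/yr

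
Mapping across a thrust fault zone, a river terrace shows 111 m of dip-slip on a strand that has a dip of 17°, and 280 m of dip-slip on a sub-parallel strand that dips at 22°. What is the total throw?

throw_A = 111 × sin(17°) = 32.45 m
throw_B = 280 × sin(22°) = 104.9 m
total = 32.45 + 104.9 = 137 m

137 m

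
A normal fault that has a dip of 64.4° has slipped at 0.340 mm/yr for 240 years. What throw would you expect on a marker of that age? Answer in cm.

dip-slip = rate × time = 0.340 mm/yr × 240 years = 0.08160 m
throw = dip-slip × sin(dip) = 0.08160 × sin(64.4°) = 0.0736 m = 7.36 cm

7.36 cm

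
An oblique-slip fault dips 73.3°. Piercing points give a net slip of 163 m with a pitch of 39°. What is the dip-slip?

dip-slip = net slip × sin(rake) = 163 m × sin(39°) = 103 m

103 m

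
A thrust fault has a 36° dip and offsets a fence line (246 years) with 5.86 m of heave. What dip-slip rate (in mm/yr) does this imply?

29.4 mm/yr

dip-slip = heave / cos(dip) = 5.86 m / cos(36°) = 7.243 m
rate = 7.243 m / 246 years = 0.0294 m/yr = 29.4 mm/yr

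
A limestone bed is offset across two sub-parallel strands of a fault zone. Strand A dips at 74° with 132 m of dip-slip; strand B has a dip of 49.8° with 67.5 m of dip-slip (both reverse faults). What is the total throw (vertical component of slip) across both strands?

178 m

throw_A = 132 × sin(74°) = 126.9 m
throw_B = 67.5 × sin(49.8°) = 51.56 m
total = 126.9 + 51.56 = 178 m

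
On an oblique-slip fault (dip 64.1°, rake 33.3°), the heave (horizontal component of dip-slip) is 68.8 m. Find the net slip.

287 m

dip-slip = heave / cos(dip) = 68.8 / cos(64.1°) = 157.5 m
net slip = dip-slip / sin(rake) = 157.5 / sin(33.3°) = 287 m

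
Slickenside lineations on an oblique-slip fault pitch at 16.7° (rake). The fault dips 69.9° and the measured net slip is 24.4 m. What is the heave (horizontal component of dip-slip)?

2.41 m

dip-slip = net slip × sin(rake) = 24.4 m × sin(16.7°) = 7.012 m
heave = dip-slip × cos(dip) = 7.012 × cos(69.9°) = 2.41 m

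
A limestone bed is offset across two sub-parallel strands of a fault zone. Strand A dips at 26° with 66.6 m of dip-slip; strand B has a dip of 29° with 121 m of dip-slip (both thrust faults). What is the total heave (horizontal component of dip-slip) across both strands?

166 m

heave_A = 66.6 × cos(26°) = 59.86 m
heave_B = 121 × cos(29°) = 105.8 m
total = 59.86 + 105.8 = 166 m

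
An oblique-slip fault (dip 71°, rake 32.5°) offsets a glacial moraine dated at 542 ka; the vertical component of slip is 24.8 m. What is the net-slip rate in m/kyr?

dip-slip = throw / sin(dip) = 24.8 / sin(71°) = 26.23 m
net slip = dip-slip / sin(rake) = 26.23 / sin(32.5°) = 48.82 m
rate = 48.82 m / 542 ka = 0.0000901 m/yr = 0.0901 m/kyr

0.0901 m/kyr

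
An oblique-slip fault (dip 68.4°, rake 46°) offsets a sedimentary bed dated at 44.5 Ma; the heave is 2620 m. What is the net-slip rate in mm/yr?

0.222 mm/yr

dip-slip = heave / cos(dip) = 2620 / cos(68.4°) = 7117 m
net slip = dip-slip / sin(rake) = 7117 / sin(46°) = 9894 m
rate = 9894 m / 44.5 Ma = 0.000222 m/yr = 0.222 mm/yr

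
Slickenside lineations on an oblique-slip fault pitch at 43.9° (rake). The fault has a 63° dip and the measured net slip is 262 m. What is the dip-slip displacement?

dip-slip = net slip × sin(rake) = 262 m × sin(43.9°) = 182 m

182 m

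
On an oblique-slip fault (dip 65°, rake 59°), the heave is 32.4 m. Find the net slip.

dip-slip = heave / cos(dip) = 32.4 / cos(65°) = 76.66 m
net slip = dip-slip / sin(rake) = 76.66 / sin(59°) = 89.4 m

89.4 m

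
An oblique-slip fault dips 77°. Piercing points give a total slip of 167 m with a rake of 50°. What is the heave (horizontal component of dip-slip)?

28.8 m

dip-slip = net slip × sin(rake) = 167 m × sin(50°) = 127.9 m
heave = dip-slip × cos(dip) = 127.9 × cos(77°) = 28.8 m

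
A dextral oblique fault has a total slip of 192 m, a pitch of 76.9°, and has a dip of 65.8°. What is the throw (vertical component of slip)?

dip-slip = net slip × sin(rake) = 192 m × sin(76.9°) = 187 m
throw = dip-slip × sin(dip) = 187 × sin(65.8°) = 171 m

171 m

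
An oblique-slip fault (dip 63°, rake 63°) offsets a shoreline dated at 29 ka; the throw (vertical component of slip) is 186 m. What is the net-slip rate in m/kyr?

dip-slip = throw / sin(dip) = 186 / sin(63°) = 208.8 m
net slip = dip-slip / sin(rake) = 208.8 / sin(63°) = 234.3 m
rate = 234.3 m / 29 ka = 0.00808 m/yr = 8.08 m/kyr

8.08 m/kyr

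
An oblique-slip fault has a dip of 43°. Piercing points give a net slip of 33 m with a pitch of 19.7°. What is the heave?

8.14 m

dip-slip = net slip × sin(rake) = 33 m × sin(19.7°) = 11.12 m
heave = dip-slip × cos(dip) = 11.12 × cos(43°) = 8.14 m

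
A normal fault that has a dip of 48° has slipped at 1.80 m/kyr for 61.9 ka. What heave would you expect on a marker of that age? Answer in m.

dip-slip = rate × time = 1.80 m/kyr × 61.9 ka = 111.4 m
heave = dip-slip × cos(dip) = 111.4 × cos(48°) = 74.6 m

74.6 m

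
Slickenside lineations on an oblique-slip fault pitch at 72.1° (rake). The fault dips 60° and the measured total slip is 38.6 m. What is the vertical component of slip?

31.8 m

dip-slip = net slip × sin(rake) = 38.6 m × sin(72.1°) = 36.73 m
throw = dip-slip × sin(dip) = 36.73 × sin(60°) = 31.8 m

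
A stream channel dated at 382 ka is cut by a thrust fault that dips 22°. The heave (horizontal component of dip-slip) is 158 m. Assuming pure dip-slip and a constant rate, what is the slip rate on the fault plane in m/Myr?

dip-slip = heave / cos(dip) = 158 m / cos(22°) = 170.4 m
rate = 170.4 m / 382 ka = 0.000446 m/yr = 446 m/Myr

446 m/Myr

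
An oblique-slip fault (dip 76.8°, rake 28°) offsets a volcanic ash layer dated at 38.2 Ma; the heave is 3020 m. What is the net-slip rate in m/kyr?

0.737 m/kyr

dip-slip = heave / cos(dip) = 3020 / cos(76.8°) = 13230 m
net slip = dip-slip / sin(rake) = 13230 / sin(28°) = 28170 m
rate = 28170 m / 38.2 Ma = 0.000737 m/yr = 0.737 m/kyr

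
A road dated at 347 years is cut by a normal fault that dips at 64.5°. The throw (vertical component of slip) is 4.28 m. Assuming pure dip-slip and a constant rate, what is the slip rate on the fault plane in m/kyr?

13.7 m/kyr

dip-slip = throw / sin(dip) = 4.28 m / sin(64.5°) = 4.742 m
rate = 4.742 m / 347 years = 0.0137 m/yr = 13.7 m/kyr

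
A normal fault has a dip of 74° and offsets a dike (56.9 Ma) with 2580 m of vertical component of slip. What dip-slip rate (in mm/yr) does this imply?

0.0472 mm/yr

dip-slip = throw / sin(dip) = 2580 m / sin(74°) = 2684 m
rate = 2684 m / 56.9 Ma = 0.0000472 m/yr = 0.0472 mm/yr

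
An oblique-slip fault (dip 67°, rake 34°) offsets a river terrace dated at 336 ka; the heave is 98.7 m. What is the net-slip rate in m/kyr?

dip-slip = heave / cos(dip) = 98.7 / cos(67°) = 252.6 m
net slip = dip-slip / sin(rake) = 252.6 / sin(34°) = 451.7 m
rate = 451.7 m / 336 ka = 0.00134 m/yr = 1.34 m/kyr

1.34 m/kyr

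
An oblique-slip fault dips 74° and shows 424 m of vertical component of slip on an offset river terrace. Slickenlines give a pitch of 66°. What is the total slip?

483 m

dip-slip = throw / sin(dip) = 424 / sin(74°) = 441.1 m
net slip = dip-slip / sin(rake) = 441.1 / sin(66°) = 483 m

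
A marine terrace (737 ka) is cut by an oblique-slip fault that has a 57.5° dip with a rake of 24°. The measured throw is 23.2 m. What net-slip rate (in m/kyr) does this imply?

dip-slip = throw / sin(dip) = 23.2 / sin(57.5°) = 27.51 m
net slip = dip-slip / sin(rake) = 27.51 / sin(24°) = 67.63 m
rate = 67.63 m / 737 ka = 0.0000918 m/yr = 0.0918 m/kyr

0.0918 m/kyr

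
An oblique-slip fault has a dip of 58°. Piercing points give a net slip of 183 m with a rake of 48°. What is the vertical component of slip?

dip-slip = net slip × sin(rake) = 183 m × sin(48°) = 136 m
throw = dip-slip × sin(dip) = 136 × sin(58°) = 115 m

115 m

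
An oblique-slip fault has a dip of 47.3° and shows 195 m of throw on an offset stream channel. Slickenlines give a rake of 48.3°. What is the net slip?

dip-slip = throw / sin(dip) = 195 / sin(47.3°) = 265.3 m
net slip = dip-slip / sin(rake) = 265.3 / sin(48.3°) = 355 m

355 m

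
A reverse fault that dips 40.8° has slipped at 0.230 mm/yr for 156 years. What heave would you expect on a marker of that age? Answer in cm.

2.72 cm

dip-slip = rate × time = 0.230 mm/yr × 156 years = 0.03588 m
heave = dip-slip × cos(dip) = 0.03588 × cos(40.8°) = 0.0272 m = 2.72 cm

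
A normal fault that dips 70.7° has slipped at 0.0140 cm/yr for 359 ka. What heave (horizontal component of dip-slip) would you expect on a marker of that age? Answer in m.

dip-slip = rate × time = 0.0140 cm/yr × 359 ka = 50.26 m
heave = dip-slip × cos(dip) = 50.26 × cos(70.7°) = 16.6 m

16.6 m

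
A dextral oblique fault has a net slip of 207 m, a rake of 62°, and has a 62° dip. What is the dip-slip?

183 m

dip-slip = net slip × sin(rake) = 207 m × sin(62°) = 183 m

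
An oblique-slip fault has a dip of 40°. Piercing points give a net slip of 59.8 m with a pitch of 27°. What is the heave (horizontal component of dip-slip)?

20.8 m

dip-slip = net slip × sin(rake) = 59.8 m × sin(27°) = 27.15 m
heave = dip-slip × cos(dip) = 27.15 × cos(40°) = 20.8 m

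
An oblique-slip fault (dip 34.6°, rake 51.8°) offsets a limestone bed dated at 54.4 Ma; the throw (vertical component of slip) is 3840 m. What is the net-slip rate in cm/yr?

0.0158 cm/yr

dip-slip = throw / sin(dip) = 3840 / sin(34.6°) = 6762 m
net slip = dip-slip / sin(rake) = 6762 / sin(51.8°) = 8605 m
rate = 8605 m / 54.4 Ma = 0.000158 m/yr = 0.0158 cm/yr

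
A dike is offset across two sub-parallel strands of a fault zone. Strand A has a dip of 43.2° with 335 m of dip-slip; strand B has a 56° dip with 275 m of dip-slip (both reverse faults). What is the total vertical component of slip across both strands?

457 m

throw_A = 335 × sin(43.2°) = 229.3 m
throw_B = 275 × sin(56°) = 228 m
total = 229.3 + 228 = 457 m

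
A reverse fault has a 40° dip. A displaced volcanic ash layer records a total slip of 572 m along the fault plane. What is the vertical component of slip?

throw = dip-slip × sin(dip) = 572 m × sin(40°) = 368 m

368 m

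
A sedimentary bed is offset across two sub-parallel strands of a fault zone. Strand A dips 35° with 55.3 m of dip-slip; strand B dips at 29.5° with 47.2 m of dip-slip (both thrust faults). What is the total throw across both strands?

throw_A = 55.3 × sin(35°) = 31.72 m
throw_B = 47.2 × sin(29.5°) = 23.24 m
total = 31.72 + 23.24 = 55 m

55 m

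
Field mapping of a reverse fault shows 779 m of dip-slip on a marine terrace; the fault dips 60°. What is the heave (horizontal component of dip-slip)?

390 m

heave = dip-slip × cos(dip) = 779 m × cos(60°) = 390 m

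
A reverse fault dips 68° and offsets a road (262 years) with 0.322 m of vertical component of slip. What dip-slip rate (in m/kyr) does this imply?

1.33 m/kyr

dip-slip = throw / sin(dip) = 0.322 m / sin(68°) = 0.3473 m
rate = 0.3473 m / 262 years = 0.00133 m/yr = 1.33 m/kyr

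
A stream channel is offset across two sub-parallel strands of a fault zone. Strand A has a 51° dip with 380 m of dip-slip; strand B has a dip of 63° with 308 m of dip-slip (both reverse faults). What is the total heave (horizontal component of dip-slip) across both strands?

heave_A = 380 × cos(51°) = 239.1 m
heave_B = 308 × cos(63°) = 139.8 m
total = 239.1 + 139.8 = 379 m

379 m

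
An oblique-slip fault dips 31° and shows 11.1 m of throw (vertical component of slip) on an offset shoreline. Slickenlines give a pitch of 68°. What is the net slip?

23.2 m

dip-slip = throw / sin(dip) = 11.1 / sin(31°) = 21.55 m
net slip = dip-slip / sin(rake) = 21.55 / sin(68°) = 23.2 m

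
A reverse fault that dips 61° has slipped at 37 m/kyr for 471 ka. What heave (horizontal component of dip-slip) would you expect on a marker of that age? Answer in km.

8.45 km

dip-slip = rate × time = 37 m/kyr × 471 ka = 17430 m
heave = dip-slip × cos(dip) = 17430 × cos(61°) = 8450 m = 8.45 km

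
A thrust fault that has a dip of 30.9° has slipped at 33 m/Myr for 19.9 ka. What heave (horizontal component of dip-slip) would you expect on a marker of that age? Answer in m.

0.563 m

dip-slip = rate × time = 33 m/Myr × 19.9 ka = 0.6567 m
heave = dip-slip × cos(dip) = 0.6567 × cos(30.9°) = 0.563 m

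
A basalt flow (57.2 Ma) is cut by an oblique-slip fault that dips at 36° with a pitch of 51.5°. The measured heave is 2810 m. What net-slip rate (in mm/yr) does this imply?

dip-slip = heave / cos(dip) = 2810 / cos(36°) = 3473 m
net slip = dip-slip / sin(rake) = 3473 / sin(51.5°) = 4438 m
rate = 4438 m / 57.2 Ma = 0.0000776 m/yr = 0.0776 mm/yr

0.0776 mm/yr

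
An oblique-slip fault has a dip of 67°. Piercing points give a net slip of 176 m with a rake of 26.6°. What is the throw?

dip-slip = net slip × sin(rake) = 176 m × sin(26.6°) = 78.81 m
throw = dip-slip × sin(dip) = 78.81 × sin(67°) = 72.5 m

72.5 m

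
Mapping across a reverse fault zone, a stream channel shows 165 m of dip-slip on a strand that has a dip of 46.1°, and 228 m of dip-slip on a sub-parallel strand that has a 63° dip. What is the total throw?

322 m

throw_A = 165 × sin(46.1°) = 118.9 m
throw_B = 228 × sin(63°) = 203.1 m
total = 118.9 + 203.1 = 322 m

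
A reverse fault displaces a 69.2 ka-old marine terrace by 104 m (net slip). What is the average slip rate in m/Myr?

rate = 104 m / 69.2 ka = 0.00150 m/yr = 1500 m/Myr

1500 m/Myr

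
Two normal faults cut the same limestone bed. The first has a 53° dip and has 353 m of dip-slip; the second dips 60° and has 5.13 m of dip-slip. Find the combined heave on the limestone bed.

215 m

heave_A = 353 × cos(53°) = 212.4 m
heave_B = 5.13 × cos(60°) = 2.565 m
total = 212.4 + 2.565 = 215 m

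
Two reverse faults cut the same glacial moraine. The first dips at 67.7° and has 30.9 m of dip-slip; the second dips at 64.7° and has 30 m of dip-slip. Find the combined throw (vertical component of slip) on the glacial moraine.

throw_A = 30.9 × sin(67.7°) = 28.59 m
throw_B = 30 × sin(64.7°) = 27.12 m
total = 28.59 + 27.12 = 55.7 m

55.7 m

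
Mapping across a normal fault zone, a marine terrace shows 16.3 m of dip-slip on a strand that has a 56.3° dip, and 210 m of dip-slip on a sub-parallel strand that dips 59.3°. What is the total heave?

116 m

heave_A = 16.3 × cos(56.3°) = 9.044 m
heave_B = 210 × cos(59.3°) = 107.2 m
total = 9.044 + 107.2 = 116 m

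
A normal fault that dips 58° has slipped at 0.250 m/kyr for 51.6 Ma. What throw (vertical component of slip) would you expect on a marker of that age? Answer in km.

dip-slip = rate × time = 0.250 m/kyr × 51.6 Ma = 12900 m
throw = dip-slip × sin(dip) = 12900 × sin(58°) = 10900 m = 10.9 km

10.9 km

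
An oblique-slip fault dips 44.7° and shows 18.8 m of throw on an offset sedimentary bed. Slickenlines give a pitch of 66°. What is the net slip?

29.3 m

dip-slip = throw / sin(dip) = 18.8 / sin(44.7°) = 26.73 m
net slip = dip-slip / sin(rake) = 26.73 / sin(66°) = 29.3 m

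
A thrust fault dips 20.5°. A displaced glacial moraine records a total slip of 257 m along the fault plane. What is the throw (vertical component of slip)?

throw = dip-slip × sin(dip) = 257 m × sin(20.5°) = 90 m

90 m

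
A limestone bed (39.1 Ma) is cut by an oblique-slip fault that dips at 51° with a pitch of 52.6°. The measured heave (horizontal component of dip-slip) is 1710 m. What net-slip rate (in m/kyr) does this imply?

0.0875 m/kyr

dip-slip = heave / cos(dip) = 1710 / cos(51°) = 2717 m
net slip = dip-slip / sin(rake) = 2717 / sin(52.6°) = 3420 m
rate = 3420 m / 39.1 Ma = 0.0000875 m/yr = 0.0875 m/kyr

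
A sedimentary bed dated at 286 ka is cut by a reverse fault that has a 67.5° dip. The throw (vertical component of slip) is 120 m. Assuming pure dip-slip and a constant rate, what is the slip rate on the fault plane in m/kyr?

dip-slip = throw / sin(dip) = 120 m / sin(67.5°) = 129.9 m
rate = 129.9 m / 286 ka = 0.000454 m/yr = 0.454 m/kyr

0.454 m/kyr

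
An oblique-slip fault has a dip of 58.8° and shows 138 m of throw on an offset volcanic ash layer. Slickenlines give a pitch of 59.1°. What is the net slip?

188 m

dip-slip = throw / sin(dip) = 138 / sin(58.8°) = 161.3 m
net slip = dip-slip / sin(rake) = 161.3 / sin(59.1°) = 188 m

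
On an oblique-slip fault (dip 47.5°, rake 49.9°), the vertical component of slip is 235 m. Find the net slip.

417 m

dip-slip = throw / sin(dip) = 235 / sin(47.5°) = 318.7 m
net slip = dip-slip / sin(rake) = 318.7 / sin(49.9°) = 417 m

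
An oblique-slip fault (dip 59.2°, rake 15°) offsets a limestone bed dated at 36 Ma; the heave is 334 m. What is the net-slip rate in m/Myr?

70 m/Myr

dip-slip = heave / cos(dip) = 334 / cos(59.2°) = 652.3 m
net slip = dip-slip / sin(rake) = 652.3 / sin(15°) = 2520 m
rate = 2520 m / 36 Ma = 0.0000700 m/yr = 70 m/Myr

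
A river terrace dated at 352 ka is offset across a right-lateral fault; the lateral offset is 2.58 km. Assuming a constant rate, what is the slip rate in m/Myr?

7330 m/Myr

rate = 2.58 km / 352 ka = 0.00733 m/yr = 7330 m/Myr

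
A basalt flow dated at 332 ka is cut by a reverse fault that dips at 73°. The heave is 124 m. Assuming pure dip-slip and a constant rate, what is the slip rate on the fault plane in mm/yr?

dip-slip = heave / cos(dip) = 124 m / cos(73°) = 424.1 m
rate = 424.1 m / 332 ka = 0.00128 m/yr = 1.28 mm/yr

1.28 mm/yr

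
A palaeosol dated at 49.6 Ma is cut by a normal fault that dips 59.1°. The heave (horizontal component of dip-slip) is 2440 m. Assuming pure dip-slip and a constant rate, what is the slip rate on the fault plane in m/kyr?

dip-slip = heave / cos(dip) = 2440 m / cos(59.1°) = 4751 m
rate = 4751 m / 49.6 Ma = 0.0000958 m/yr = 0.0958 m/kyr

0.0958 m/kyr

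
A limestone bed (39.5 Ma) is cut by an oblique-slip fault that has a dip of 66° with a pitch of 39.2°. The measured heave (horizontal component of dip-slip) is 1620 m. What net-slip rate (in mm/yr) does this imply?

0.160 mm/yr

dip-slip = heave / cos(dip) = 1620 / cos(66°) = 3983 m
net slip = dip-slip / sin(rake) = 3983 / sin(39.2°) = 6302 m
rate = 6302 m / 39.5 Ma = 0.000160 m/yr = 0.160 mm/yr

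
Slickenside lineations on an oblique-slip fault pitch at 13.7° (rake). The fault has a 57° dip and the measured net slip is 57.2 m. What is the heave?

dip-slip = net slip × sin(rake) = 57.2 m × sin(13.7°) = 13.55 m
heave = dip-slip × cos(dip) = 13.55 × cos(57°) = 7.38 m

7.38 m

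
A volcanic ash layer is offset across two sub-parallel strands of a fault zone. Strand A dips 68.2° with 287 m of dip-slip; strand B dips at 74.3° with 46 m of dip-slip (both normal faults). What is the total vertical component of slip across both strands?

311 m

throw_A = 287 × sin(68.2°) = 266.5 m
throw_B = 46 × sin(74.3°) = 44.28 m
total = 266.5 + 44.28 = 311 m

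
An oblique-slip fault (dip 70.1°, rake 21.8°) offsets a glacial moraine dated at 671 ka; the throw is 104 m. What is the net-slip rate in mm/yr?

dip-slip = throw / sin(dip) = 104 / sin(70.1°) = 110.6 m
net slip = dip-slip / sin(rake) = 110.6 / sin(21.8°) = 297.8 m
rate = 297.8 m / 671 ka = 0.000444 m/yr = 0.444 mm/yr

0.444 mm/yr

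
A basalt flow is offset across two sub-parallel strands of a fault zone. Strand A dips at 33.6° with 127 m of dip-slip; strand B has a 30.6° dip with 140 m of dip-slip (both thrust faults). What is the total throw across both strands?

142 m

throw_A = 127 × sin(33.6°) = 70.28 m
throw_B = 140 × sin(30.6°) = 71.27 m
total = 70.28 + 71.27 = 142 m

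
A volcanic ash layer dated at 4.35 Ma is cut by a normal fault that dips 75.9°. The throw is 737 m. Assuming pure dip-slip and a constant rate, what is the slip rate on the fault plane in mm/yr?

dip-slip = throw / sin(dip) = 737 m / sin(75.9°) = 759.9 m
rate = 759.9 m / 4.35 Ma = 0.000175 m/yr = 0.175 mm/yr

0.175 mm/yr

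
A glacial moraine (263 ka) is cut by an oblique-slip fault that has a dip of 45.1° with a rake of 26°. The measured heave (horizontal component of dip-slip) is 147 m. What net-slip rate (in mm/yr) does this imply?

dip-slip = heave / cos(dip) = 147 / cos(45.1°) = 208.3 m
net slip = dip-slip / sin(rake) = 208.3 / sin(26°) = 475.1 m
rate = 475.1 m / 263 ka = 0.00181 m/yr = 1.81 mm/yr

1.81 mm/yr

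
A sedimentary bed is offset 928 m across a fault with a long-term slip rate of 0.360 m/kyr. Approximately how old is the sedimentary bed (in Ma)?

2.58 Ma

age = offset / rate = 928 m / (0.360 m/kyr) = 2.58e+06 yr = 2.58 Ma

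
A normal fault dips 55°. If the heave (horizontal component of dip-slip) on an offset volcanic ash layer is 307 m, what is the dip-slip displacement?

535 m

dip-slip = heave / cos(dip) = 307 / cos(55°) = 535 m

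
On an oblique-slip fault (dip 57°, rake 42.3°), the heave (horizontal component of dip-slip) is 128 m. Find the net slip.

349 m

dip-slip = heave / cos(dip) = 128 / cos(57°) = 235 m
net slip = dip-slip / sin(rake) = 235 / sin(42.3°) = 349 m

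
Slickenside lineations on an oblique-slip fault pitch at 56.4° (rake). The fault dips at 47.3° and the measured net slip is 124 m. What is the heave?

dip-slip = net slip × sin(rake) = 124 m × sin(56.4°) = 103.3 m
heave = dip-slip × cos(dip) = 103.3 × cos(47.3°) = 70 m

70 m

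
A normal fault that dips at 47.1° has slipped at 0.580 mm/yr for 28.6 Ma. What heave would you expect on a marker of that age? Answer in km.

dip-slip = rate × time = 0.580 mm/yr × 28.6 Ma = 16590 m
heave = dip-slip × cos(dip) = 16590 × cos(47.1°) = 11300 m = 11.3 km

11.3 km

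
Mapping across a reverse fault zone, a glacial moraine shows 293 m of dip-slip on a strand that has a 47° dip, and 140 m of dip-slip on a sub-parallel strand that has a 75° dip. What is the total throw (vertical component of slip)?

350 m

throw_A = 293 × sin(47°) = 214.3 m
throw_B = 140 × sin(75°) = 135.2 m
total = 214.3 + 135.2 = 350 m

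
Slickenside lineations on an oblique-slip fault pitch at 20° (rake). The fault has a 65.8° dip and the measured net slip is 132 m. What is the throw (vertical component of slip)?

41.2 m

dip-slip = net slip × sin(rake) = 132 m × sin(20°) = 45.15 m
throw = dip-slip × sin(dip) = 45.15 × sin(65.8°) = 41.2 m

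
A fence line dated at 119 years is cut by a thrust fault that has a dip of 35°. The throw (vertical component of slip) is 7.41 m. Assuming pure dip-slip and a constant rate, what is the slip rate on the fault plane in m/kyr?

109 m/kyr

dip-slip = throw / sin(dip) = 7.41 m / sin(35°) = 12.92 m
rate = 12.92 m / 119 years = 0.109 m/yr = 109 m/kyr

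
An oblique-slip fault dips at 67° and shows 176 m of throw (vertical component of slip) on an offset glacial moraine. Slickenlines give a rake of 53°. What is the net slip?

239 m

dip-slip = throw / sin(dip) = 176 / sin(67°) = 191.2 m
net slip = dip-slip / sin(rake) = 191.2 / sin(53°) = 239 m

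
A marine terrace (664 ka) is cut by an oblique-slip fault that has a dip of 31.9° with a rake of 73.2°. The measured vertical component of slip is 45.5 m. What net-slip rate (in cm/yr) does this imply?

0.0135 cm/yr

dip-slip = throw / sin(dip) = 45.5 / sin(31.9°) = 86.10 m
net slip = dip-slip / sin(rake) = 86.10 / sin(73.2°) = 89.94 m
rate = 89.94 m / 664 ka = 0.000135 m/yr = 0.0135 cm/yr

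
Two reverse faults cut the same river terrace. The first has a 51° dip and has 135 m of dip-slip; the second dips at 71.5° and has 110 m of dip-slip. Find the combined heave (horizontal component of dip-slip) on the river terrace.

heave_A = 135 × cos(51°) = 84.96 m
heave_B = 110 × cos(71.5°) = 34.90 m
total = 84.96 + 34.90 = 120 m

120 m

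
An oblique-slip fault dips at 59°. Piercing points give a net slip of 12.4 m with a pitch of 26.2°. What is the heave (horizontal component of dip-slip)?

2.82 m

dip-slip = net slip × sin(rake) = 12.4 m × sin(26.2°) = 5.475 m
heave = dip-slip × cos(dip) = 5.475 × cos(59°) = 2.82 m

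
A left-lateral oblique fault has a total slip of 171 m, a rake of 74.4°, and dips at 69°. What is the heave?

59 m

dip-slip = net slip × sin(rake) = 171 m × sin(74.4°) = 164.7 m
heave = dip-slip × cos(dip) = 164.7 × cos(69°) = 59 m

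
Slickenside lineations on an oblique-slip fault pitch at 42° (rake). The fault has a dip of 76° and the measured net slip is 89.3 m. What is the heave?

dip-slip = net slip × sin(rake) = 89.3 m × sin(42°) = 59.75 m
heave = dip-slip × cos(dip) = 59.75 × cos(76°) = 14.5 m

14.5 m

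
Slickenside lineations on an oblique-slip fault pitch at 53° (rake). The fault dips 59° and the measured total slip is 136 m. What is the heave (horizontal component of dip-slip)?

dip-slip = net slip × sin(rake) = 136 m × sin(53°) = 108.6 m
heave = dip-slip × cos(dip) = 108.6 × cos(59°) = 55.9 m

55.9 m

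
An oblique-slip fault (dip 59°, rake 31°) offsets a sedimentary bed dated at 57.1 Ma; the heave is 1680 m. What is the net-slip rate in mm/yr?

0.111 mm/yr

dip-slip = heave / cos(dip) = 1680 / cos(59°) = 3262 m
net slip = dip-slip / sin(rake) = 3262 / sin(31°) = 6333 m
rate = 6333 m / 57.1 Ma = 0.000111 m/yr = 0.111 mm/yr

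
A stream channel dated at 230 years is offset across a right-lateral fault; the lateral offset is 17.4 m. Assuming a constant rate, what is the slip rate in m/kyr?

75.7 m/kyr

rate = 17.4 m / 230 years = 0.0757 m/yr = 75.7 m/kyr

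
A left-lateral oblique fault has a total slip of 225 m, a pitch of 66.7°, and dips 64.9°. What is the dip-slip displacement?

dip-slip = net slip × sin(rake) = 225 m × sin(66.7°) = 207 m

207 m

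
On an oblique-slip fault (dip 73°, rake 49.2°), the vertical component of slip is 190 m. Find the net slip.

262 m

dip-slip = throw / sin(dip) = 190 / sin(73°) = 198.7 m
net slip = dip-slip / sin(rake) = 198.7 / sin(49.2°) = 262 m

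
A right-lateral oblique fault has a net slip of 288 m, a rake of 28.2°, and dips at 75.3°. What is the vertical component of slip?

dip-slip = net slip × sin(rake) = 288 m × sin(28.2°) = 136.1 m
throw = dip-slip × sin(dip) = 136.1 × sin(75.3°) = 132 m

132 m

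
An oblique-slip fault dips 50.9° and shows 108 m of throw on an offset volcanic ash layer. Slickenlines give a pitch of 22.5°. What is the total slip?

dip-slip = throw / sin(dip) = 108 / sin(50.9°) = 139.2 m
net slip = dip-slip / sin(rake) = 139.2 / sin(22.5°) = 364 m

364 m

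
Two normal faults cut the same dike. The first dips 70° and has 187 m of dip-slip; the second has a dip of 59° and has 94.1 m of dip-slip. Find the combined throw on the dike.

256 m

throw_A = 187 × sin(70°) = 175.7 m
throw_B = 94.1 × sin(59°) = 80.66 m
total = 175.7 + 80.66 = 256 m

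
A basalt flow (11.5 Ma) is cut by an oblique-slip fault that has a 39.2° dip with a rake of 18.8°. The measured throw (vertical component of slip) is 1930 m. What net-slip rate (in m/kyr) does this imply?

dip-slip = throw / sin(dip) = 1930 / sin(39.2°) = 3054 m
net slip = dip-slip / sin(rake) = 3054 / sin(18.8°) = 9476 m
rate = 9476 m / 11.5 Ma = 0.000824 m/yr = 0.824 m/kyr

0.824 m/kyr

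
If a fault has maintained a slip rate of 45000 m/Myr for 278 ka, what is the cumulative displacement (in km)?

slip = rate × time = 45000 m/Myr × 278 ka = 12500 m = 12.5 km

12.5 km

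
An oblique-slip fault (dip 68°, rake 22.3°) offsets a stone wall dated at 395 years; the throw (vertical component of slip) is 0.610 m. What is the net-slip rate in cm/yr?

0.439 cm/yr

dip-slip = throw / sin(dip) = 0.610 / sin(68°) = 0.6579 m
net slip = dip-slip / sin(rake) = 0.6579 / sin(22.3°) = 1.734 m
rate = 1.734 m / 395 years = 0.00439 m/yr = 0.439 cm/yr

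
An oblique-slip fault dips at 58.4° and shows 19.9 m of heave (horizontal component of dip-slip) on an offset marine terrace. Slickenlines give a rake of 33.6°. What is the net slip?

dip-slip = heave / cos(dip) = 19.9 / cos(58.4°) = 37.98 m
net slip = dip-slip / sin(rake) = 37.98 / sin(33.6°) = 68.6 m

68.6 m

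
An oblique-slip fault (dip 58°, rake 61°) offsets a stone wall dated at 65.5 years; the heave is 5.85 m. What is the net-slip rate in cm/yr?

dip-slip = heave / cos(dip) = 5.85 / cos(58°) = 11.04 m
net slip = dip-slip / sin(rake) = 11.04 / sin(61°) = 12.62 m
rate = 12.62 m / 65.5 years = 0.193 m/yr = 19.3 cm/yr

19.3 cm/yr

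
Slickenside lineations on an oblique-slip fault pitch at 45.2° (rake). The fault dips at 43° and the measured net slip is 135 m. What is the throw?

65.3 m

dip-slip = net slip × sin(rake) = 135 m × sin(45.2°) = 95.79 m
throw = dip-slip × sin(dip) = 95.79 × sin(43°) = 65.3 m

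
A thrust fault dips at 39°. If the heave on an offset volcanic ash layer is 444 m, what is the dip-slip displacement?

571 m

dip-slip = heave / cos(dip) = 444 / cos(39°) = 571 m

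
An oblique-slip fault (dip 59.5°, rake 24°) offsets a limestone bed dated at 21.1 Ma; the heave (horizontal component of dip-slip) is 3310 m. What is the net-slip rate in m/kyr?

dip-slip = heave / cos(dip) = 3310 / cos(59.5°) = 6522 m
net slip = dip-slip / sin(rake) = 6522 / sin(24°) = 16030 m
rate = 16030 m / 21.1 Ma = 0.000760 m/yr = 0.760 m/kyr

0.760 m/kyr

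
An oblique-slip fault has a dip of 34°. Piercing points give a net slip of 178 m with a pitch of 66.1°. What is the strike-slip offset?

strike-slip = net slip × cos(rake) = 178 m × cos(66.1°) = 72.1 m

72.1 m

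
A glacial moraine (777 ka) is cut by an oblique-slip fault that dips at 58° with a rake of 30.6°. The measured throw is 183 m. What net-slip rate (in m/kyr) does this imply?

0.546 m/kyr

dip-slip = throw / sin(dip) = 183 / sin(58°) = 215.8 m
net slip = dip-slip / sin(rake) = 215.8 / sin(30.6°) = 423.9 m
rate = 423.9 m / 777 ka = 0.000546 m/yr = 0.546 m/kyr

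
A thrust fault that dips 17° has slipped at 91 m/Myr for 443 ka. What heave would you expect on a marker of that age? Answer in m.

38.6 m

dip-slip = rate × time = 91 m/Myr × 443 ka = 40.31 m
heave = dip-slip × cos(dip) = 40.31 × cos(17°) = 38.6 m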